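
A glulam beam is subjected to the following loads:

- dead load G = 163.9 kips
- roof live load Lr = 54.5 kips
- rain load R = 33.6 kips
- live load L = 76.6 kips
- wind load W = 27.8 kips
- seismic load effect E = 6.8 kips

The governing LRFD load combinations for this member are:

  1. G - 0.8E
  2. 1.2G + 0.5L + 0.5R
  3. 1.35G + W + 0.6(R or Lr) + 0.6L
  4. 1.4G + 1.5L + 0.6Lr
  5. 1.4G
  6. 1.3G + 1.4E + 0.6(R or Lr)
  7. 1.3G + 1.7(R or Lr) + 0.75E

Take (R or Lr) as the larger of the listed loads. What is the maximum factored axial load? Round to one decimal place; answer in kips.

377.1 kips

(R or Lr) → Lr = 54.5 kips.
1. 1.0(163.9) - 0.8(6.8) = 158.5
2. 1.2(163.9) + 0.5(76.6) + 0.5(33.6) = 251.8
3. 1.35(163.9) + 1.0(27.8) + 0.6(54.5) + 0.6(76.6) = 327.7
4. 1.4(163.9) + 1.5(76.6) + 0.6(54.5) = 377.1
5. 1.4(163.9) = 229.5
6. 1.3(163.9) + 1.4(6.8) + 0.6(54.5) = 255.3
7. 1.3(163.9) + 1.7(54.5) + 0.75(6.8) = 310.8
The controlling combination is 4, giving 377.1 kips.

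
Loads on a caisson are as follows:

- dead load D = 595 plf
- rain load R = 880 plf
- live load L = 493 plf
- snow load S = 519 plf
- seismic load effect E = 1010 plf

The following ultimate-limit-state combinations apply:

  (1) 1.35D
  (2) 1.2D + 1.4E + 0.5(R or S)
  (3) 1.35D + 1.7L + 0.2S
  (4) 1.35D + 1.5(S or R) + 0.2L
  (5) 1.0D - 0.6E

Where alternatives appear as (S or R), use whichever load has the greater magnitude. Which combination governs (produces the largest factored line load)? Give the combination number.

Combination 2

(R or S) → R = 880 plf; (S or R) → R = 880 plf.
(1) 1.35(595) = 803.25
(2) 1.2(595) + 1.4(1010) + 0.5(880) = 2568.00
(3) 1.35(595) + 1.7(493) + 0.2(519) = 1745.15
(4) 1.35(595) + 1.5(880) + 0.2(493) = 2221.85
(5) 1.0(595) - 0.6(1010) = -11.00
The largest value is 2568.00 plf from combination 2.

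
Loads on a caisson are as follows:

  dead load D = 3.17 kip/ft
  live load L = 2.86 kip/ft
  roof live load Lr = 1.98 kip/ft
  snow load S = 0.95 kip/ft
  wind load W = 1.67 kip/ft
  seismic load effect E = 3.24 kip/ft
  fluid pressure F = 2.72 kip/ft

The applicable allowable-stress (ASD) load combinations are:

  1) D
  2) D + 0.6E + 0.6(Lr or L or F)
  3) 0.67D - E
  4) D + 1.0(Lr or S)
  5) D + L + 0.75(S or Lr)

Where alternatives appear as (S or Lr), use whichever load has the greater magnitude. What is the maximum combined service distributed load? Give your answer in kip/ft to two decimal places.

7.52 kip/ft

(Lr or L or F) → L = 2.86 kip/ft; (Lr or S) → Lr = 1.98 kip/ft; (S or Lr) → Lr = 1.98 kip/ft.
1) 1.0(3.17) = 3.17
2) 1.0(3.17) + 0.6(3.24) + 0.6(2.86) = 3.17 + 1.94 + 1.72 = 6.83
3) 0.67(3.17) - 1.0(3.24) = 2.12 - 3.24 = -1.12
4) 1.0(3.17) + 1.0(1.98) = 3.17 + 1.98 = 5.15
5) 1.0(3.17) + 1.0(2.86) + 0.75(1.98) = 3.17 + 2.86 + 1.49 = 7.52
Combination 5 governs: w = 7.52 kip/ft.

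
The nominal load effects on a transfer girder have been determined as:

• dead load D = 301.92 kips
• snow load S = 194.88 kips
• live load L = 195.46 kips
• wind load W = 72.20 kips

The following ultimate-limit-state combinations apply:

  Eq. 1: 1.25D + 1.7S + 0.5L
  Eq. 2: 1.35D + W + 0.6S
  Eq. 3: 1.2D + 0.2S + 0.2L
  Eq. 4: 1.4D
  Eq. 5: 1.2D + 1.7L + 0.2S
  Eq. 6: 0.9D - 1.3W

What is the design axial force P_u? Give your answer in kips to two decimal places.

806.43 kips

Eq. 1: 1.25(301.92) + 1.7(194.88) + 0.5(195.46) = 806.43
Eq. 2: 1.35(301.92) + 1.0(72.20) + 0.6(194.88) = 596.72
Eq. 3: 1.2(301.92) + 0.2(194.88) + 0.2(195.46) = 440.37
Eq. 4: 1.4(301.92) = 422.69
Eq. 5: 1.2(301.92) + 1.7(195.46) + 0.2(194.88) = 733.56
Eq. 6: 0.9(301.92) - 1.3(72.20) = 177.87
Combination 1 governs: P_u = 806.43 kips.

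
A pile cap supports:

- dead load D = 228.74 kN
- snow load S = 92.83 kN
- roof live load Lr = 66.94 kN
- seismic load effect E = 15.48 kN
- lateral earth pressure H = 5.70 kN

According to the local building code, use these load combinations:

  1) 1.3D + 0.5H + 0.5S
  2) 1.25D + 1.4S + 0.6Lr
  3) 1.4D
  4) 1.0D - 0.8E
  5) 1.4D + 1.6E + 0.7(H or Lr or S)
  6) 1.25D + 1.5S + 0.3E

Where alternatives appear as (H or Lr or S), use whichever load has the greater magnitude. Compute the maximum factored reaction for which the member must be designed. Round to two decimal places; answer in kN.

(H or Lr or S) → S = 92.83 kN.
1) 1.3(228.74) + 0.5(5.70) + 0.5(92.83) = 346.63
2) 1.25(228.74) + 1.4(92.83) + 0.6(66.94) = 456.05
3) 1.4(228.74) = 320.24
4) 1.0(228.74) - 0.8(15.48) = 216.36
5) 1.4(228.74) + 1.6(15.48) + 0.7(92.83) = 409.99
6) 1.25(228.74) + 1.5(92.83) + 0.3(15.48) = 429.81
The controlling combination is 2, giving 456.05 kN.

456.05 kN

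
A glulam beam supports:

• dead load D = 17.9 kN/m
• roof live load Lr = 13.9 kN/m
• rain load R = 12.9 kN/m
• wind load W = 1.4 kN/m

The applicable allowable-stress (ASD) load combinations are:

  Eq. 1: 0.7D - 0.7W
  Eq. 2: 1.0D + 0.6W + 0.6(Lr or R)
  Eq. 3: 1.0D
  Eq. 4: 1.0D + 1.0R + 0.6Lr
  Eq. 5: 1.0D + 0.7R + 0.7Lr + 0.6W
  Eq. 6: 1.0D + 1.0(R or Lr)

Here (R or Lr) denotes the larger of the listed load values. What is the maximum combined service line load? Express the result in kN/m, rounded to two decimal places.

39.14 kN/m

(Lr or R) → Lr = 13.9 kN/m; (R or Lr) → Lr = 13.9 kN/m.
Eq. 1: 0.7(17.9) - 0.7(1.4) = 11.55
Eq. 2: 1.0(17.9) + 0.6(1.4) + 0.6(13.9) = 27.08
Eq. 3: 1.0(17.9) = 17.90
Eq. 4: 1.0(17.9) + 1.0(12.9) + 0.6(13.9) = 39.14
Eq. 5: 1.0(17.9) + 0.7(12.9) + 0.7(13.9) + 0.6(1.4) = 37.50
Eq. 6: 1.0(17.9) + 1.0(13.9) = 31.80
The controlling combination is 4, giving 39.14 kN/m.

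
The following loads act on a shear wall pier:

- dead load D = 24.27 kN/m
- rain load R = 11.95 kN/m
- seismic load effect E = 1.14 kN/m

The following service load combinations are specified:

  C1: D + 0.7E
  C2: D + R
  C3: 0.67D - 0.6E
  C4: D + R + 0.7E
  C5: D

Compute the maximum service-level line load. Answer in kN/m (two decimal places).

C1: 1.0(24.27) + 0.7(1.14) = 24.27 + 0.80 = 25.07
C2: 1.0(24.27) + 1.0(11.95) = 24.27 + 11.95 = 36.22
C3: 0.67(24.27) - 0.6(1.14) = 16.26 - 0.68 = 15.58
C4: 1.0(24.27) + 1.0(11.95) + 0.7(1.14) = 24.27 + 11.95 + 0.80 = 37.02
C5: 1.0(24.27) = 24.27
Combination 4 governs: w = 37.02 kN/m.

37.02 kN/m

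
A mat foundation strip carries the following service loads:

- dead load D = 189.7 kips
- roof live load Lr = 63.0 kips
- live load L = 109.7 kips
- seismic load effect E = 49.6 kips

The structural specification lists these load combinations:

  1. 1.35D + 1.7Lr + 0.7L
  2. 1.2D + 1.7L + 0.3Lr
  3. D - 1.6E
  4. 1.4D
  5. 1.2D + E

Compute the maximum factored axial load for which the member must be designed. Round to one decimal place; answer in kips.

440.0 kips

1. 1.35(189.7) + 1.7(63.0) + 0.7(109.7) = 440.0
2. 1.2(189.7) + 1.7(109.7) + 0.3(63.0) = 433.0
3. 1.0(189.7) - 1.6(49.6) = 110.3
4. 1.4(189.7) = 265.6
5. 1.2(189.7) + 1.0(49.6) = 277.2
The controlling combination is 1, giving 440.0 kips.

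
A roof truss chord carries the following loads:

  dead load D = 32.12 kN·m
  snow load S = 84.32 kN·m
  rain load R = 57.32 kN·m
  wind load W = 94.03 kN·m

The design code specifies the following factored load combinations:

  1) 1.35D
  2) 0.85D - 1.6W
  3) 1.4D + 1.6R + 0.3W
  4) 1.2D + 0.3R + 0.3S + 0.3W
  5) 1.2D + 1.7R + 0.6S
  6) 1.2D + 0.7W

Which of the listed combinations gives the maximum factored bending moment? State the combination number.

Combination 5

1) 1.35(32.12) = 43.36
2) 0.85(32.12) - 1.6(94.03) = 27.30 - 150.45 = -123.15
3) 1.4(32.12) + 1.6(57.32) + 0.3(94.03) = 44.97 + 91.71 + 28.21 = 164.89
4) 1.2(32.12) + 0.3(57.32) + 0.3(84.32) + 0.3(94.03) = 38.54 + 17.20 + 25.30 + 28.21 = 109.25
5) 1.2(32.12) + 1.7(57.32) + 0.6(84.32) = 186.58
6) 1.2(32.12) + 0.7(94.03) = 104.37
The largest value is 186.58 kN·m from combination 5.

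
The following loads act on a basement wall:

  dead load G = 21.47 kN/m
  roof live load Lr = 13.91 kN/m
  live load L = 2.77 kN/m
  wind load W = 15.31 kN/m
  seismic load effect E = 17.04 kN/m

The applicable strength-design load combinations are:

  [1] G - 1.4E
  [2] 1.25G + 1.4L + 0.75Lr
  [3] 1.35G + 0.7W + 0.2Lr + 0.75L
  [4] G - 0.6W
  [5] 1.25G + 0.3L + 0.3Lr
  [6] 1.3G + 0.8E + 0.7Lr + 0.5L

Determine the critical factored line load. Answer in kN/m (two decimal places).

52.67 kN/m

[1] 1.0(21.47) - 1.4(17.04) = 21.47 - 23.86 = -2.39
[2] 1.25(21.47) + 1.4(2.77) + 0.75(13.91) = 26.84 + 3.88 + 10.43 = 41.15
[3] 1.35(21.47) + 0.7(15.31) + 0.2(13.91) + 0.75(2.77) = 28.98 + 10.72 + 2.78 + 2.08 = 44.56
[4] 1.0(21.47) - 0.6(15.31) = 21.47 - 9.19 = 12.28
[5] 1.25(21.47) + 0.3(2.77) + 0.3(13.91) = 26.84 + 0.83 + 4.17 = 31.84
[6] 1.3(21.47) + 0.8(17.04) + 0.7(13.91) + 0.5(2.77) = 27.91 + 13.63 + 9.74 + 1.39 = 52.67
Maximum is from combination 6.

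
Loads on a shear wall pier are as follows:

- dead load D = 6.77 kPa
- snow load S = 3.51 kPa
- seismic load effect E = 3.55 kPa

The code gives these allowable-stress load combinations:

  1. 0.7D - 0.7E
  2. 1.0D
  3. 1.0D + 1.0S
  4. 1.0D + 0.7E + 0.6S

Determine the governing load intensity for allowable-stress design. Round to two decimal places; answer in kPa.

11.36 kPa

1. 0.7(6.77) - 0.7(3.55) = 2.25
2. 1.0(6.77) = 6.77
3. 1.0(6.77) + 1.0(3.51) = 10.28
4. 1.0(6.77) + 0.7(3.55) + 0.6(3.51) = 11.36
Maximum is from combination 4.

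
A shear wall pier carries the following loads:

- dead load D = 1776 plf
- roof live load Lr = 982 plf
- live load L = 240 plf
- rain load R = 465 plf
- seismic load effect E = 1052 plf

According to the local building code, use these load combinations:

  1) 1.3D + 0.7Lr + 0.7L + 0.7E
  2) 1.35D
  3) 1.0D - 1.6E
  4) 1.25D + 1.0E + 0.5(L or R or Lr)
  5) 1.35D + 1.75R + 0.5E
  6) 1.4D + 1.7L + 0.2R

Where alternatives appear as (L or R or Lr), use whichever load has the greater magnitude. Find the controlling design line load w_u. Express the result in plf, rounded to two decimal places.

(L or R or Lr) → Lr = 982 plf.
1) 1.3(1776) + 0.7(982) + 0.7(240) + 0.7(1052) = 2308.80 + 687.40 + 168.00 + 736.40 = 3900.60
2) 1.35(1776) = 2397.60
3) 1.0(1776) - 1.6(1052) = 1776.00 - 1683.20 = 92.80
4) 1.25(1776) + 1.0(1052) + 0.5(982) = 2220.00 + 1052.00 + 491.00 = 3763.00
5) 1.35(1776) + 1.75(465) + 0.5(1052) = 2397.60 + 813.75 + 526.00 = 3737.35
6) 1.4(1776) + 1.7(240) + 0.2(465) = 2486.40 + 408.00 + 93.00 = 2987.40
Combination 1 governs: w_u = 3900.60 plf.

3900.60 plf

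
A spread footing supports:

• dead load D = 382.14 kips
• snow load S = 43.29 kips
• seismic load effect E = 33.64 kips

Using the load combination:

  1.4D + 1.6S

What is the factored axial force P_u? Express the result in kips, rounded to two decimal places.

1.4(382.14) + 1.6(43.29) = 535.00 + 69.26 = 604.26
P_u = 604.26 kips.

604.26 kips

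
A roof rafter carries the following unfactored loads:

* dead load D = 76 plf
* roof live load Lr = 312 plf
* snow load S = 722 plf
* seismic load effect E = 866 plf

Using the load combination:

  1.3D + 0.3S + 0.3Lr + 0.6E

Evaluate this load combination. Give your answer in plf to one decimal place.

928.6 plf

1.3(76) + 0.3(722) + 0.3(312) + 0.6(866) = 98.8 + 216.6 + 93.6 + 519.6 = 928.6
w_u = 928.6 plf.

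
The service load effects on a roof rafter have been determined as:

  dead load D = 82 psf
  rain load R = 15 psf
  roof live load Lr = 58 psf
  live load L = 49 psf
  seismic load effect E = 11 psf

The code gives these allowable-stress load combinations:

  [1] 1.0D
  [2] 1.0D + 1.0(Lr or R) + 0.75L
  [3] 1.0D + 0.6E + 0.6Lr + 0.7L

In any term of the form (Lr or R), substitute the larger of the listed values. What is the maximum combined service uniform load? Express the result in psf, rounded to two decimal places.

176.75 psf

(Lr or R) → Lr = 58 psf.
[1] 1.0(82) = 82.00
[2] 1.0(82) + 1.0(58) + 0.75(49) = 82.00 + 58.00 + 36.75 = 176.75
[3] 1.0(82) + 0.6(11) + 0.6(58) + 0.7(49) = 82.00 + 6.60 + 34.80 + 34.30 = 157.70
Maximum is from combination 2.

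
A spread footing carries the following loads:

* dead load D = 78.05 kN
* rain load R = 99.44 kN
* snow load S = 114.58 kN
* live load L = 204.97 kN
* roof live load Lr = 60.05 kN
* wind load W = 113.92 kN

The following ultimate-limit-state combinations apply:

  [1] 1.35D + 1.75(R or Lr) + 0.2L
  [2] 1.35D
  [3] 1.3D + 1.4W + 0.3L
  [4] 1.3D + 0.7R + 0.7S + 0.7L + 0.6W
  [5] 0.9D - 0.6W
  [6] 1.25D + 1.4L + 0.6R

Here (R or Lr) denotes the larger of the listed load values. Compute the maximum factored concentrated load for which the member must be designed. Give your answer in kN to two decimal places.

(R or Lr) → R = 99.44 kN.
[1] 1.35(78.05) + 1.75(99.44) + 0.2(204.97) = 320.38
[2] 1.35(78.05) = 105.37
[3] 1.3(78.05) + 1.4(113.92) + 0.3(204.97) = 322.44
[4] 1.3(78.05) + 0.7(99.44) + 0.7(114.58) + 0.7(204.97) + 0.6(113.92) = 463.11
[5] 0.9(78.05) - 0.6(113.92) = 1.89
[6] 1.25(78.05) + 1.4(204.97) + 0.6(99.44) = 444.18
Combination 4 governs: P_u = 463.11 kN.

463.11 kN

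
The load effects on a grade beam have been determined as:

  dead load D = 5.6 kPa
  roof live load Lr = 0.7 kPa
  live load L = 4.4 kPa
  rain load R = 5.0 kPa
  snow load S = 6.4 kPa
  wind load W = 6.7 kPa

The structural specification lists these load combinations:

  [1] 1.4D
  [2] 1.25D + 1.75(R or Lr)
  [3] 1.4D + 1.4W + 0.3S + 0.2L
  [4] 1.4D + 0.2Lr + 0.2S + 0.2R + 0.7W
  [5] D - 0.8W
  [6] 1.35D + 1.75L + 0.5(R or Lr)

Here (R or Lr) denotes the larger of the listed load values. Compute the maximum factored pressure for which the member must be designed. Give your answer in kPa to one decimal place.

(R or Lr) → R = 5.0 kPa.
[1] 1.4(5.6) = 7.8
[2] 1.25(5.6) + 1.75(5.0) = 7.0 + 8.8 = 15.8
[3] 1.4(5.6) + 1.4(6.7) + 0.3(6.4) + 0.2(4.4) = 7.8 + 9.4 + 1.9 + 0.9 = 20.0
[4] 1.4(5.6) + 0.2(0.7) + 0.2(6.4) + 0.2(5.0) + 0.7(6.7) = 15.0
[5] 1.0(5.6) - 0.8(6.7) = 5.6 - 5.4 = 0.2
[6] 1.35(5.6) + 1.75(4.4) + 0.5(5.0) = 7.6 + 7.7 + 2.5 = 17.8
The controlling combination is 3, giving 20.0 kPa.

20.0 kPa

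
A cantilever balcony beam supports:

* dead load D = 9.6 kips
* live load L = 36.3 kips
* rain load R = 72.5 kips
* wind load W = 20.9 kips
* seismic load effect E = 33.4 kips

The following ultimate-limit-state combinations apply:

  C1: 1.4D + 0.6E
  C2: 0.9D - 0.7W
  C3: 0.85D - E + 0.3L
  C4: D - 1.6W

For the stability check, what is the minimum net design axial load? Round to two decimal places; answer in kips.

-23.84 kips

C1: 1.4(9.6) + 0.6(33.4) = 13.44 + 20.04 = 33.48
C2: 0.9(9.6) - 0.7(20.9) = 8.64 - 14.63 = -5.99
C3: 0.85(9.6) - 1.0(33.4) + 0.3(36.3) = 8.16 - 33.40 + 10.89 = -14.35
C4: 1.0(9.6) - 1.6(20.9) = 9.60 - 33.44 = -23.84
Combination 4 gives the minimum: -23.84 kips.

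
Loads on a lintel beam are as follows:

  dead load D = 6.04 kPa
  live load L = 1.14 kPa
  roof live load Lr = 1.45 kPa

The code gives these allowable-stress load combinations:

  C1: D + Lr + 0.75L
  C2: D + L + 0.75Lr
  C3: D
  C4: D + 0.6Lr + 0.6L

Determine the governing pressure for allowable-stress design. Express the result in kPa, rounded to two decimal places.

8.35 kPa

C1: 1.0(6.04) + 1.0(1.45) + 0.75(1.14) = 6.04 + 1.45 + 0.86 = 8.35
C2: 1.0(6.04) + 1.0(1.14) + 0.75(1.45) = 6.04 + 1.14 + 1.09 = 8.27
C3: 1.0(6.04) = 6.04
C4: 1.0(6.04) + 0.6(1.45) + 0.6(1.14) = 6.04 + 0.87 + 0.68 = 7.59
The controlling combination is 1, giving 8.35 kPa.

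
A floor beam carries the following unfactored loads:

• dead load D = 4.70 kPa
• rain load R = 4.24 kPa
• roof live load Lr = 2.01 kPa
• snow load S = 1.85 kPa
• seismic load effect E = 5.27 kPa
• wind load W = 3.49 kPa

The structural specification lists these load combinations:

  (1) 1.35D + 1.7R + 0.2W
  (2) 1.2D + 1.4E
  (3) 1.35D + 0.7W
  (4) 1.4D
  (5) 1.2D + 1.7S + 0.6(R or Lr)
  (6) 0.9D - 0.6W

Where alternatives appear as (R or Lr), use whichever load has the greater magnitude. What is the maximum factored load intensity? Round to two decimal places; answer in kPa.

14.25 kPa

(R or Lr) → R = 4.24 kPa.
(1) 1.35(4.70) + 1.7(4.24) + 0.2(3.49) = 14.25
(2) 1.2(4.70) + 1.4(5.27) = 5.64 + 7.38 = 13.02
(3) 1.35(4.70) + 0.7(3.49) = 6.35 + 2.44 = 8.79
(4) 1.4(4.70) = 6.58
(5) 1.2(4.70) + 1.7(1.85) + 0.6(4.24) = 5.64 + 3.15 + 2.54 = 11.33
(6) 0.9(4.70) - 0.6(3.49) = 4.23 - 2.09 = 2.14
The controlling combination is 1, giving 14.25 kPa.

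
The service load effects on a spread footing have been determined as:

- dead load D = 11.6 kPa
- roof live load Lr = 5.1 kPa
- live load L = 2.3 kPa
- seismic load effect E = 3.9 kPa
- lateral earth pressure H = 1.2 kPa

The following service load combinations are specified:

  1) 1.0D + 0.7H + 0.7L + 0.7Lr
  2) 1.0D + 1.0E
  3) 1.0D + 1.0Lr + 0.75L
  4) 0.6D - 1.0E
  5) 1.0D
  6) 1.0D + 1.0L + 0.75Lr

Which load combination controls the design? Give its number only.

1) 1.0(11.6) + 0.7(1.2) + 0.7(2.3) + 0.7(5.1) = 11.6 + 0.8 + 1.6 + 3.6 = 17.6
2) 1.0(11.6) + 1.0(3.9) = 11.6 + 3.9 = 15.5
3) 1.0(11.6) + 1.0(5.1) + 0.75(2.3) = 11.6 + 5.1 + 1.7 = 18.4
4) 0.6(11.6) - 1.0(3.9) = 7.0 - 3.9 = 3.1
5) 1.0(11.6) = 11.6
6) 1.0(11.6) + 1.0(2.3) + 0.75(5.1) = 11.6 + 2.3 + 3.8 = 17.7
The largest value is 18.4 kPa from combination 3.

Combination 3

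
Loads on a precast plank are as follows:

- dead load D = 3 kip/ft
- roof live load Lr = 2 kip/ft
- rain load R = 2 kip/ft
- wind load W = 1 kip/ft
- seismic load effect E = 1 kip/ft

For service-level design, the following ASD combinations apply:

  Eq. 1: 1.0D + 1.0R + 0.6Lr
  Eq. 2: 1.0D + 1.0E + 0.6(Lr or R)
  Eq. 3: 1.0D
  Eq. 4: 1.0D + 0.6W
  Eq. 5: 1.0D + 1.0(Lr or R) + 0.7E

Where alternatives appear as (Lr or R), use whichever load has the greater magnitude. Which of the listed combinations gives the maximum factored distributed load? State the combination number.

Combination 1

(Lr or R) → Lr = 2 kip/ft.
Eq. 1: 1.0(3) + 1.0(2) + 0.6(2) = 3.00 + 2.00 + 1.20 = 6.20
Eq. 2: 1.0(3) + 1.0(1) + 0.6(2) = 3.00 + 1.00 + 1.20 = 5.20
Eq. 3: 1.0(3) = 3.00
Eq. 4: 1.0(3) + 0.6(1) = 3.00 + 0.60 = 3.60
Eq. 5: 1.0(3) + 1.0(2) + 0.7(1) = 3.00 + 2.00 + 0.70 = 5.70
The largest value is 6.20 kip/ft from combination 1.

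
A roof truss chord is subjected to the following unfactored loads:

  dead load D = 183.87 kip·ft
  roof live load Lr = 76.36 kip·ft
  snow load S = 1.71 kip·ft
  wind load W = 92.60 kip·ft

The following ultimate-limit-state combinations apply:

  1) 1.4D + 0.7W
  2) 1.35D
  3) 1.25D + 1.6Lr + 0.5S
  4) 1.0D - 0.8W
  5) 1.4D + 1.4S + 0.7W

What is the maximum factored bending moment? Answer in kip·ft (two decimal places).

1) 1.4(183.87) + 0.7(92.60) = 257.42 + 64.82 = 322.24
2) 1.35(183.87) = 248.22
3) 1.25(183.87) + 1.6(76.36) + 0.5(1.71) = 352.87
4) 1.0(183.87) - 0.8(92.60) = 183.87 - 74.08 = 109.79
5) 1.4(183.87) + 1.4(1.71) + 0.7(92.60) = 257.42 + 2.39 + 64.82 = 324.63
The controlling combination is 3, giving 352.87 kip·ft.

352.87 kip·ft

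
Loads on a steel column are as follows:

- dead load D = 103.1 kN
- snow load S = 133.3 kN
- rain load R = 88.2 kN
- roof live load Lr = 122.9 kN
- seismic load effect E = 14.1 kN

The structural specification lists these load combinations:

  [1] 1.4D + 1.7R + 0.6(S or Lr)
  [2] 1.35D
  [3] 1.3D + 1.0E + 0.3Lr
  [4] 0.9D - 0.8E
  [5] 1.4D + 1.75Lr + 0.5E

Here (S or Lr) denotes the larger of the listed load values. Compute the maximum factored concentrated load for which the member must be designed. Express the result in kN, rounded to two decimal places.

374.26 kN

(S or Lr) → S = 133.3 kN.
[1] 1.4(103.1) + 1.7(88.2) + 0.6(133.3) = 144.34 + 149.94 + 79.98 = 374.26
[2] 1.35(103.1) = 139.19
[3] 1.3(103.1) + 1.0(14.1) + 0.3(122.9) = 134.03 + 14.10 + 36.87 = 185.00
[4] 0.9(103.1) - 0.8(14.1) = 92.79 - 11.28 = 81.51
[5] 1.4(103.1) + 1.75(122.9) + 0.5(14.1) = 144.34 + 215.08 + 7.05 = 366.47
Maximum is from combination 1.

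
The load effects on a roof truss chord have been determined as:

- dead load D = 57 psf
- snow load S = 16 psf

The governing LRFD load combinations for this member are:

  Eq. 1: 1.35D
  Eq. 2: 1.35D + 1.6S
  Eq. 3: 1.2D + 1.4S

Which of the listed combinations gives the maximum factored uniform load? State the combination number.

Eq. 1: 1.35(57) = 77.0
Eq. 2: 1.35(57) + 1.6(16) = 102.6
Eq. 3: 1.2(57) + 1.4(16) = 90.8
The largest value is 102.6 psf from combination 2.

Combination 2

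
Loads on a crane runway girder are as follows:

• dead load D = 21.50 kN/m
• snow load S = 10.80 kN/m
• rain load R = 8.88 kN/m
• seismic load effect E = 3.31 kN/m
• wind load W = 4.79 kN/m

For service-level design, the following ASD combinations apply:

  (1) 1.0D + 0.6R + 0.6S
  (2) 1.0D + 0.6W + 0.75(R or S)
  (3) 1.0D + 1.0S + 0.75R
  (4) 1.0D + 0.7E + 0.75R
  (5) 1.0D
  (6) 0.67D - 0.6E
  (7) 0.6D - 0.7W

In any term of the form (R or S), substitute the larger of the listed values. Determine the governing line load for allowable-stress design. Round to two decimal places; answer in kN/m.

(R or S) → S = 10.80 kN/m.
(1) 1.0(21.50) + 0.6(8.88) + 0.6(10.80) = 33.31
(2) 1.0(21.50) + 0.6(4.79) + 0.75(10.80) = 32.47
(3) 1.0(21.50) + 1.0(10.80) + 0.75(8.88) = 38.96
(4) 1.0(21.50) + 0.7(3.31) + 0.75(8.88) = 30.48
(5) 1.0(21.50) = 21.50
(6) 0.67(21.50) - 0.6(3.31) = 12.42
(7) 0.6(21.50) - 0.7(4.79) = 9.55
Combination 3 governs: w = 38.96 kN/m.

38.96 kN/m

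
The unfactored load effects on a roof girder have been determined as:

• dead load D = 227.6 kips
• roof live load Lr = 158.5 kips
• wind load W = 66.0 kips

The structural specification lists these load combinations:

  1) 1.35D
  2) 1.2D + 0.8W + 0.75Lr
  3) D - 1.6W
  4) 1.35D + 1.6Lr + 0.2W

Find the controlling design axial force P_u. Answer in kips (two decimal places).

1) 1.35(227.6) = 307.26
2) 1.2(227.6) + 0.8(66.0) + 0.75(158.5) = 273.12 + 52.80 + 118.88 = 444.80
3) 1.0(227.6) - 1.6(66.0) = 227.60 - 105.60 = 122.00
4) 1.35(227.6) + 1.6(158.5) + 0.2(66.0) = 307.26 + 253.60 + 13.20 = 574.06
Combination 4 governs: P_u = 574.06 kips.

574.06 kips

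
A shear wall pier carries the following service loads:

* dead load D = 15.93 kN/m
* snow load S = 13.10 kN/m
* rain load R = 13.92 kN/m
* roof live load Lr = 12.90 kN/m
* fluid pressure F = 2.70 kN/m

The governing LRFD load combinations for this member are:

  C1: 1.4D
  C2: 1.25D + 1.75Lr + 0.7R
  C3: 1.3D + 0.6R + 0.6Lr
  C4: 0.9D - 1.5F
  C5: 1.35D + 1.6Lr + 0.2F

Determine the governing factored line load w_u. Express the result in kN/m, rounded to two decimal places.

C1: 1.4(15.93) = 22.30
C2: 1.25(15.93) + 1.75(12.90) + 0.7(13.92) = 19.91 + 22.58 + 9.74 = 52.23
C3: 1.3(15.93) + 0.6(13.92) + 0.6(12.90) = 20.71 + 8.35 + 7.74 = 36.80
C4: 0.9(15.93) - 1.5(2.70) = 14.34 - 4.05 = 10.29
C5: 1.35(15.93) + 1.6(12.90) + 0.2(2.70) = 21.51 + 20.64 + 0.54 = 42.69
Combination 2 governs: w_u = 52.23 kN/m.

52.23 kN/m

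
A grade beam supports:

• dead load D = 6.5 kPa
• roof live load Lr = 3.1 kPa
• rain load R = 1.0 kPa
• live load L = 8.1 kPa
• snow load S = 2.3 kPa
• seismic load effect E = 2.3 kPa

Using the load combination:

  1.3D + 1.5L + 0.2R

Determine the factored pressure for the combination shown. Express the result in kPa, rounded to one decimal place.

1.3(6.5) + 1.5(8.1) + 0.2(1.0) = 20.8
p_u = 20.8 kPa.

20.8 kPa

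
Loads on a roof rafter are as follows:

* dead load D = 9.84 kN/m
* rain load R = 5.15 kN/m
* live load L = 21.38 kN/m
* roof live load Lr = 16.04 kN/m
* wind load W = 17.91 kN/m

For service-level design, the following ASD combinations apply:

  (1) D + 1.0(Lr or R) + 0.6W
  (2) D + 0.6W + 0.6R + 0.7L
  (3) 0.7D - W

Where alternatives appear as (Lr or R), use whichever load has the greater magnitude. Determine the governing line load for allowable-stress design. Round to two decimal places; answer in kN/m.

(Lr or R) → Lr = 16.04 kN/m.
(1) 1.0(9.84) + 1.0(16.04) + 0.6(17.91) = 9.84 + 16.04 + 10.75 = 36.63
(2) 1.0(9.84) + 0.6(17.91) + 0.6(5.15) + 0.7(21.38) = 38.64
(3) 0.7(9.84) - 1.0(17.91) = 6.89 - 17.91 = -11.02
Maximum is from combination 2.

38.64 kN/m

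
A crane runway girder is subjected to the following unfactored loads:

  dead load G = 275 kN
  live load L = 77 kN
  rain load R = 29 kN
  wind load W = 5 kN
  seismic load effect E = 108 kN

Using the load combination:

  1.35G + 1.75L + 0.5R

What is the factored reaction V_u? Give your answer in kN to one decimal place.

520.5 kN

1.35(275) + 1.75(77) + 0.5(29) = 520.5
V_u = 520.5 kN.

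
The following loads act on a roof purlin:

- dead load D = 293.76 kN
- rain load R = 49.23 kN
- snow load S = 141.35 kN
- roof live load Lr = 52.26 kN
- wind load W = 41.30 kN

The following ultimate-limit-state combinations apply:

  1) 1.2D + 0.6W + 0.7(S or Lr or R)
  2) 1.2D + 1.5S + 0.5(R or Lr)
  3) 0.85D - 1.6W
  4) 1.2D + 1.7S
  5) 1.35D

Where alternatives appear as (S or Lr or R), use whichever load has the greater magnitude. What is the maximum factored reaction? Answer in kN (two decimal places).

592.81 kN

(S or Lr or R) → S = 141.35 kN; (R or Lr) → Lr = 52.26 kN.
1) 1.2(293.76) + 0.6(41.30) + 0.7(141.35) = 476.24
2) 1.2(293.76) + 1.5(141.35) + 0.5(52.26) = 590.67
3) 0.85(293.76) - 1.6(41.30) = 183.62
4) 1.2(293.76) + 1.7(141.35) = 592.81
5) 1.35(293.76) = 396.58
Combination 4 governs: V_u = 592.81 kN.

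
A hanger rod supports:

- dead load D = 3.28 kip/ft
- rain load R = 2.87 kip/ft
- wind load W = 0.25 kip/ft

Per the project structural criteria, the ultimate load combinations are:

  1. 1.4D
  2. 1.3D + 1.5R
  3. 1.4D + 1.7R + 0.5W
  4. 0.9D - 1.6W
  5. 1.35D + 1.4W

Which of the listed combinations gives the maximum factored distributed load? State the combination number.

1. 1.4(3.28) = 4.59
2. 1.3(3.28) + 1.5(2.87) = 8.57
3. 1.4(3.28) + 1.7(2.87) + 0.5(0.25) = 9.60
4. 0.9(3.28) - 1.6(0.25) = 2.55
5. 1.35(3.28) + 1.4(0.25) = 4.78
The largest value is 9.60 kip/ft from combination 3.

Combination 3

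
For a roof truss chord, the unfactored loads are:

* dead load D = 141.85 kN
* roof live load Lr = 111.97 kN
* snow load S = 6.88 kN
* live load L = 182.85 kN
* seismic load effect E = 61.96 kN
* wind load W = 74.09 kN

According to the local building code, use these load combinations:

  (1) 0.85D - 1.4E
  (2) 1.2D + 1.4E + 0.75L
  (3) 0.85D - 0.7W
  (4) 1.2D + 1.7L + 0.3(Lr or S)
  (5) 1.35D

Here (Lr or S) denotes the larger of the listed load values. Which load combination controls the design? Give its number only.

Combination 4

(Lr or S) → Lr = 111.97 kN.
(1) 0.85(141.85) - 1.4(61.96) = 33.83
(2) 1.2(141.85) + 1.4(61.96) + 0.75(182.85) = 394.10
(3) 0.85(141.85) - 0.7(74.09) = 68.71
(4) 1.2(141.85) + 1.7(182.85) + 0.3(111.97) = 514.66
(5) 1.35(141.85) = 191.50
The largest value is 514.66 kN from combination 4.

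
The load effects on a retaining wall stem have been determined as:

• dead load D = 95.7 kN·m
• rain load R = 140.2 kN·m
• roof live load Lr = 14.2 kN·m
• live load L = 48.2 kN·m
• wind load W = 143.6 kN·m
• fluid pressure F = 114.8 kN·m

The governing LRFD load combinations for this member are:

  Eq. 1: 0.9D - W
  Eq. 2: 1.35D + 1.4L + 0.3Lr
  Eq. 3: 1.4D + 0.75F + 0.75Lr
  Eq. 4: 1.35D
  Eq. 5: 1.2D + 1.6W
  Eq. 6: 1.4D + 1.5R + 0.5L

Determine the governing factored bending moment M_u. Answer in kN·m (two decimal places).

368.38 kN·m

Eq. 1: 0.9(95.7) - 1.0(143.6) = 86.13 - 143.60 = -57.47
Eq. 2: 1.35(95.7) + 1.4(48.2) + 0.3(14.2) = 129.20 + 67.48 + 4.26 = 200.94
Eq. 3: 1.4(95.7) + 0.75(114.8) + 0.75(14.2) = 133.98 + 86.10 + 10.65 = 230.73
Eq. 4: 1.35(95.7) = 129.20
Eq. 5: 1.2(95.7) + 1.6(143.6) = 114.84 + 229.76 = 344.60
Eq. 6: 1.4(95.7) + 1.5(140.2) + 0.5(48.2) = 133.98 + 210.30 + 24.10 = 368.38
Combination 6 governs: M_u = 368.38 kN·m.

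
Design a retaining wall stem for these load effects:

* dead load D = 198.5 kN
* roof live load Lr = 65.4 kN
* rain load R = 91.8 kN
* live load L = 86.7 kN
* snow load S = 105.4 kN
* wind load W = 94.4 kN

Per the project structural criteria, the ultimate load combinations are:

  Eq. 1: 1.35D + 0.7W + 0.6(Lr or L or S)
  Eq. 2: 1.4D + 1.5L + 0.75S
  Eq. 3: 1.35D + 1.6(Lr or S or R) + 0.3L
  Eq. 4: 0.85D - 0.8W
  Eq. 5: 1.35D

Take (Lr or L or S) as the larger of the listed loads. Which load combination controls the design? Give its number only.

(Lr or L or S) → S = 105.4 kN; (Lr or S or R) → S = 105.4 kN.
Eq. 1: 1.35(198.5) + 0.7(94.4) + 0.6(105.4) = 267.98 + 66.08 + 63.24 = 397.30
Eq. 2: 1.4(198.5) + 1.5(86.7) + 0.75(105.4) = 277.90 + 130.05 + 79.05 = 487.00
Eq. 3: 1.35(198.5) + 1.6(105.4) + 0.3(86.7) = 267.98 + 168.64 + 26.01 = 462.63
Eq. 4: 0.85(198.5) - 0.8(94.4) = 168.73 - 75.52 = 93.21
Eq. 5: 1.35(198.5) = 267.98
The largest value is 487.00 kN from combination 2.

Combination 2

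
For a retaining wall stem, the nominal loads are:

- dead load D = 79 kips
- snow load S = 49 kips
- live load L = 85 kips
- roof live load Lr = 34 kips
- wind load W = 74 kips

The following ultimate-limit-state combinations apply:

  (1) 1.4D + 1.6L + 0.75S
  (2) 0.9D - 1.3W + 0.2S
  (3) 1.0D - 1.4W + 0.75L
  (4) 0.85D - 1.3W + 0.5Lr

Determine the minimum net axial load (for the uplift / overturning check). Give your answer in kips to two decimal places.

(1) 1.4(79) + 1.6(85) + 0.75(49) = 110.60 + 136.00 + 36.75 = 283.35
(2) 0.9(79) - 1.3(74) + 0.2(49) = 71.10 - 96.20 + 9.80 = -15.30
(3) 1.0(79) - 1.4(74) + 0.75(85) = 79.00 - 103.60 + 63.75 = 39.15
(4) 0.85(79) - 1.3(74) + 0.5(34) = 67.15 - 96.20 + 17.00 = -12.05
Combination 2 gives the minimum: -15.30 kips.

-15.30 kips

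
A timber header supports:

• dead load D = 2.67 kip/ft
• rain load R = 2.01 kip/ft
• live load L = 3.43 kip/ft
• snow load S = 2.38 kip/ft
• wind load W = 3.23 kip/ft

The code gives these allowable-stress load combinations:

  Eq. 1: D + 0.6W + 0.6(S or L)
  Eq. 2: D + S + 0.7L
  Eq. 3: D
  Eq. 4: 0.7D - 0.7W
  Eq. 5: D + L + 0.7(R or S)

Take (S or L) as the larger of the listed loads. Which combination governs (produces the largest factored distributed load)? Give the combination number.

Combination 5

(S or L) → L = 3.43 kip/ft; (R or S) → S = 2.38 kip/ft.
Eq. 1: 1.0(2.67) + 0.6(3.23) + 0.6(3.43) = 2.67 + 1.94 + 2.06 = 6.67
Eq. 2: 1.0(2.67) + 1.0(2.38) + 0.7(3.43) = 2.67 + 2.38 + 2.40 = 7.45
Eq. 3: 1.0(2.67) = 2.67
Eq. 4: 0.7(2.67) - 0.7(3.23) = 1.87 - 2.26 = -0.39
Eq. 5: 1.0(2.67) + 1.0(3.43) + 0.7(2.38) = 2.67 + 3.43 + 1.67 = 7.77
The largest value is 7.77 kip/ft from combination 5.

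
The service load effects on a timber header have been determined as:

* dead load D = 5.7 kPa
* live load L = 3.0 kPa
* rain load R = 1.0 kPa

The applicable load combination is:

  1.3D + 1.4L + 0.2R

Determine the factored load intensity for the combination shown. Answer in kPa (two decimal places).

1.3(5.7) + 1.4(3.0) + 0.2(1.0) = 7.41 + 4.20 + 0.20 = 11.81
q_u = 11.81 kPa.

11.81 kPa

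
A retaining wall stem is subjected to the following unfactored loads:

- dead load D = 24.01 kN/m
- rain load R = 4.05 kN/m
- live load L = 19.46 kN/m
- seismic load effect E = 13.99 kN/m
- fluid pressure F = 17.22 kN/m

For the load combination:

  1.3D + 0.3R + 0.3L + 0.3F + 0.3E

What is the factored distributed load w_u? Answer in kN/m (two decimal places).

47.63 kN/m

1.3(24.01) + 0.3(4.05) + 0.3(19.46) + 0.3(17.22) + 0.3(13.99) = 47.63
w_u = 47.63 kN/m.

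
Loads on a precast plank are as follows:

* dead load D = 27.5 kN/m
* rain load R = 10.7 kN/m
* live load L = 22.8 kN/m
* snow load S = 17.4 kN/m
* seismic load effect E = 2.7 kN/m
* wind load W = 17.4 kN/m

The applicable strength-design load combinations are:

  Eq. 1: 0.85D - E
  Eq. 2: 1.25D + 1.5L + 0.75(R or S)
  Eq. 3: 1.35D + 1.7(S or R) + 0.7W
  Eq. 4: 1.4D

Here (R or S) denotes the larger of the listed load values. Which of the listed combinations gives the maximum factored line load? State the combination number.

Combination 2

(R or S) → S = 17.4 kN/m; (S or R) → S = 17.4 kN/m.
Eq. 1: 0.85(27.5) - 1.0(2.7) = 23.4 - 2.7 = 20.7
Eq. 2: 1.25(27.5) + 1.5(22.8) + 0.75(17.4) = 81.6
Eq. 3: 1.35(27.5) + 1.7(17.4) + 0.7(17.4) = 37.1 + 29.6 + 12.2 = 78.9
Eq. 4: 1.4(27.5) = 38.5
The largest value is 81.6 kN/m from combination 2.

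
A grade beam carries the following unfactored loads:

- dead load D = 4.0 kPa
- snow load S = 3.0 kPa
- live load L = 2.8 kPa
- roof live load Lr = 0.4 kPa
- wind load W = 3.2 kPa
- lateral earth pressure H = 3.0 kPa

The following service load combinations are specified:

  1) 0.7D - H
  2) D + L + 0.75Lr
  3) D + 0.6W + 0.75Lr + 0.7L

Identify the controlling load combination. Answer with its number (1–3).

1) 0.7(4.0) - 1.0(3.0) = 2.8 - 3.0 = -0.2
2) 1.0(4.0) + 1.0(2.8) + 0.75(0.4) = 4.0 + 2.8 + 0.3 = 7.1
3) 1.0(4.0) + 0.6(3.2) + 0.75(0.4) + 0.7(2.8) = 4.0 + 1.9 + 0.3 + 2.0 = 8.2
The largest value is 8.2 kPa from combination 3.

Combination 3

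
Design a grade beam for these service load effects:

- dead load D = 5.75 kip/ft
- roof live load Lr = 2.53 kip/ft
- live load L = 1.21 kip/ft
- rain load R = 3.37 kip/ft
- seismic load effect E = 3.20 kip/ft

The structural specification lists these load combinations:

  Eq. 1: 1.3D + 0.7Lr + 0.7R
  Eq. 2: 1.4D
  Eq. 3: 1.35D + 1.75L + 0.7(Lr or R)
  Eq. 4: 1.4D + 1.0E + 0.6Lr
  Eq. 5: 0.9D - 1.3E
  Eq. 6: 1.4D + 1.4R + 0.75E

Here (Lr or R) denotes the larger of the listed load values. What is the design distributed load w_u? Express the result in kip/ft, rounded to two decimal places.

(Lr or R) → R = 3.37 kip/ft.
Eq. 1: 1.3(5.75) + 0.7(2.53) + 0.7(3.37) = 11.61
Eq. 2: 1.4(5.75) = 8.05
Eq. 3: 1.35(5.75) + 1.75(1.21) + 0.7(3.37) = 12.24
Eq. 4: 1.4(5.75) + 1.0(3.20) + 0.6(2.53) = 12.77
Eq. 5: 0.9(5.75) - 1.3(3.20) = 1.02
Eq. 6: 1.4(5.75) + 1.4(3.37) + 0.75(3.20) = 15.17
Maximum is from combination 6.

15.17 kip/ft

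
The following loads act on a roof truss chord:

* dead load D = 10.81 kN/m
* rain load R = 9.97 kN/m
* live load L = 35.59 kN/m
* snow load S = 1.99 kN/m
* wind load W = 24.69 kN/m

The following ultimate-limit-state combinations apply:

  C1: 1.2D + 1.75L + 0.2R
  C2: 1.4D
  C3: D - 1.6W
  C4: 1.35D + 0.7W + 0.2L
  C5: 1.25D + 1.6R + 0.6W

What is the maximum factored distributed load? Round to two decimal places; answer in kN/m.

77.25 kN/m

C1: 1.2(10.81) + 1.75(35.59) + 0.2(9.97) = 77.25
C2: 1.4(10.81) = 15.13
C3: 1.0(10.81) - 1.6(24.69) = 10.81 - 39.50 = -28.69
C4: 1.35(10.81) + 0.7(24.69) + 0.2(35.59) = 14.59 + 17.28 + 7.12 = 38.99
C5: 1.25(10.81) + 1.6(9.97) + 0.6(24.69) = 44.28
The controlling combination is 1, giving 77.25 kN/m.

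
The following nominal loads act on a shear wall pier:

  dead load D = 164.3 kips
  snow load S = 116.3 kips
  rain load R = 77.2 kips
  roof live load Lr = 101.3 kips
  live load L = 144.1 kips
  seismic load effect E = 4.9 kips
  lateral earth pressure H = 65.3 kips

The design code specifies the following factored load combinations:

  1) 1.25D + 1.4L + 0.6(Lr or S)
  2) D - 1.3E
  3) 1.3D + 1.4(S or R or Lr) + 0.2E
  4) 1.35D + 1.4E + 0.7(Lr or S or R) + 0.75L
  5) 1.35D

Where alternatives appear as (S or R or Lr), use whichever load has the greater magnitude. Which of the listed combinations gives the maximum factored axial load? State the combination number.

(Lr or S) → S = 116.3 kips; (S or R or Lr) → S = 116.3 kips; (Lr or S or R) → S = 116.3 kips.
1) 1.25(164.3) + 1.4(144.1) + 0.6(116.3) = 205.38 + 201.74 + 69.78 = 476.90
2) 1.0(164.3) - 1.3(4.9) = 164.30 - 6.37 = 157.93
3) 1.3(164.3) + 1.4(116.3) + 0.2(4.9) = 213.59 + 162.82 + 0.98 = 377.39
4) 1.35(164.3) + 1.4(4.9) + 0.7(116.3) + 0.75(144.1) = 418.15
5) 1.35(164.3) = 221.81
The largest value is 476.90 kips from combination 1.

Combination 1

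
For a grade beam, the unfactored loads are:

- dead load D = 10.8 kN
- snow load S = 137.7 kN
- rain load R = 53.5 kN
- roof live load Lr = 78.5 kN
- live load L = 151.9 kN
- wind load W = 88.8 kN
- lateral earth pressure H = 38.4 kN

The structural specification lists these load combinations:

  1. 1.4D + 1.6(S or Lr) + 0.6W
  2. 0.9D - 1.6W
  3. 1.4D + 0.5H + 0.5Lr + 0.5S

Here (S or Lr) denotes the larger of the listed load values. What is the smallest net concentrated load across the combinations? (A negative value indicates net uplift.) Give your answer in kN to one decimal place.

(S or Lr) → S = 137.7 kN.
1. 1.4(10.8) + 1.6(137.7) + 0.6(88.8) = 288.7
2. 0.9(10.8) - 1.6(88.8) = -132.4
3. 1.4(10.8) + 0.5(38.4) + 0.5(78.5) + 0.5(137.7) = 142.4
Combination 2 gives the minimum: -132.4 kN.

-132.4 kN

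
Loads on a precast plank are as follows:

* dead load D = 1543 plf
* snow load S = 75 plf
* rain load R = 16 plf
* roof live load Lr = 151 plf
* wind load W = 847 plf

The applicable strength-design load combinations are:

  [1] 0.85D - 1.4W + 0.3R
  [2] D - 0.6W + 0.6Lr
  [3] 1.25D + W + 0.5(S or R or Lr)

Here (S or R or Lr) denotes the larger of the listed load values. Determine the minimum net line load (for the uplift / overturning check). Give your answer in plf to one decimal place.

(S or R or Lr) → Lr = 151 plf.
[1] 0.85(1543) - 1.4(847) + 0.3(16) = 1311.6 - 1185.8 + 4.8 = 130.6
[2] 1.0(1543) - 0.6(847) + 0.6(151) = 1543.0 - 508.2 + 90.6 = 1125.4
[3] 1.25(1543) + 1.0(847) + 0.5(151) = 1928.8 + 847.0 + 75.5 = 2851.3
Combination 1 gives the minimum: 130.6 plf.

130.6 plf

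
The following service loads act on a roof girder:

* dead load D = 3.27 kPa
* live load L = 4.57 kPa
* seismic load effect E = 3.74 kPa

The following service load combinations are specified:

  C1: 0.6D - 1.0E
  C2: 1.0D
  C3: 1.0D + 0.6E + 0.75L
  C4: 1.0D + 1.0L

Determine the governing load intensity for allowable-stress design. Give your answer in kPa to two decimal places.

8.94 kPa

C1: 0.6(3.27) - 1.0(3.74) = 1.96 - 3.74 = -1.78
C2: 1.0(3.27) = 3.27
C3: 1.0(3.27) + 0.6(3.74) + 0.75(4.57) = 3.27 + 2.24 + 3.43 = 8.94
C4: 1.0(3.27) + 1.0(4.57) = 3.27 + 4.57 = 7.84
Combination 3 governs: q = 8.94 kPa.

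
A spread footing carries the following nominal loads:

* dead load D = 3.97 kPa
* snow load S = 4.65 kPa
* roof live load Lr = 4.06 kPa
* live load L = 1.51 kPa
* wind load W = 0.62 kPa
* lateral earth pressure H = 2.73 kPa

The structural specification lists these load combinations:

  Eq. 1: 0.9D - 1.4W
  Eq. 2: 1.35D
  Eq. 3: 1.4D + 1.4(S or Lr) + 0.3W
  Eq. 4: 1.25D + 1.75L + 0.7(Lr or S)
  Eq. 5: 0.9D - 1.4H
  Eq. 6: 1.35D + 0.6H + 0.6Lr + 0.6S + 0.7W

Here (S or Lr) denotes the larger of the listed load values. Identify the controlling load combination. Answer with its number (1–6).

Combination 6

(S or Lr) → S = 4.65 kPa; (Lr or S) → S = 4.65 kPa.
Eq. 1: 0.9(3.97) - 1.4(0.62) = 2.71
Eq. 2: 1.35(3.97) = 5.36
Eq. 3: 1.4(3.97) + 1.4(4.65) + 0.3(0.62) = 12.25
Eq. 4: 1.25(3.97) + 1.75(1.51) + 0.7(4.65) = 4.96 + 2.64 + 3.26 = 10.86
Eq. 5: 0.9(3.97) - 1.4(2.73) = 3.57 - 3.82 = -0.25
Eq. 6: 1.35(3.97) + 0.6(2.73) + 0.6(4.06) + 0.6(4.65) + 0.7(0.62) = 5.36 + 1.64 + 2.44 + 2.79 + 0.43 = 12.66
The largest value is 12.66 kPa from combination 6.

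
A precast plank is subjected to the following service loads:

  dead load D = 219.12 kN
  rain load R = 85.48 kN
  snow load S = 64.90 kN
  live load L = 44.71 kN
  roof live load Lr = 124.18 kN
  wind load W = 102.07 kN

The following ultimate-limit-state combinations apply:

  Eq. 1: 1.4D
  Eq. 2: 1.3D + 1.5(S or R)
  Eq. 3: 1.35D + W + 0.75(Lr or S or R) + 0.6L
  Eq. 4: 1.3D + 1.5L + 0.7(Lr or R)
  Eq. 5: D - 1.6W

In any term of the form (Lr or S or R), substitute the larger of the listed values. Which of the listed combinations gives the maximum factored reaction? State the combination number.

(S or R) → R = 85.48 kN; (Lr or S or R) → Lr = 124.18 kN; (Lr or R) → Lr = 124.18 kN.
Eq. 1: 1.4(219.12) = 306.77
Eq. 2: 1.3(219.12) + 1.5(85.48) = 413.08
Eq. 3: 1.35(219.12) + 1.0(102.07) + 0.75(124.18) + 0.6(44.71) = 517.84
Eq. 4: 1.3(219.12) + 1.5(44.71) + 0.7(124.18) = 438.85
Eq. 5: 1.0(219.12) - 1.6(102.07) = 55.81
The largest value is 517.84 kN from combination 3.

Combination 3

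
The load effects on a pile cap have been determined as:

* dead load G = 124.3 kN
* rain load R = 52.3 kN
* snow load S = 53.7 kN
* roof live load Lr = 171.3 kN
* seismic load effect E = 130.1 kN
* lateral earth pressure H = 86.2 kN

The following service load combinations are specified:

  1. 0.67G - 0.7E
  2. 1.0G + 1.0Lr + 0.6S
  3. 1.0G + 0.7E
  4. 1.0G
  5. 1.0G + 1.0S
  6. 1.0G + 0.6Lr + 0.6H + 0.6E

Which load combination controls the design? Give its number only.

1. 0.67(124.3) - 0.7(130.1) = -7.8
2. 1.0(124.3) + 1.0(171.3) + 0.6(53.7) = 327.8
3. 1.0(124.3) + 0.7(130.1) = 215.4
4. 1.0(124.3) = 124.3
5. 1.0(124.3) + 1.0(53.7) = 178.0
6. 1.0(124.3) + 0.6(171.3) + 0.6(86.2) + 0.6(130.1) = 356.9
The largest value is 356.9 kN from combination 6.

Combination 6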